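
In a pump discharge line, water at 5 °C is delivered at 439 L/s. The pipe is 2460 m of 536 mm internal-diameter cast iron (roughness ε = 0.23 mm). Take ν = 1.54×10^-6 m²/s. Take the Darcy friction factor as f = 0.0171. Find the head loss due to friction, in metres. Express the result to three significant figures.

V = 4Q/(πD²) = 4·0.439/(π·0.536²) = 1.946 m/s
h_f = f(L/D)V²/(2g) = 0.01710·(2460/0.536)·1.946²/(2·9.81) = 15.14 m

h_f ≈ 15.1 m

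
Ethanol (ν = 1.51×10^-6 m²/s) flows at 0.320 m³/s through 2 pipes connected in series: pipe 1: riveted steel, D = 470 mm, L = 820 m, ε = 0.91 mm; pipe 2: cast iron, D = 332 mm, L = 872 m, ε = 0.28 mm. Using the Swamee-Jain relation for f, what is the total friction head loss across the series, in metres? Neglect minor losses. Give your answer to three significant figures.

Pipe 1: V = 1.844 m/s, Re = 5.74×10^5, ε/D = 0.00194, f = 0.02365, h_1 = f(L/D)V²/2g = 7.155 m
Pipe 2: V = 3.696 m/s, Re = 8.13×10^5, ε/D = 8.43×10^-4, f = 0.01937, h_2 = f(L/D)V²/2g = 35.43 m
Series → Q common, losses add: H = Σh = 42.58 m

H ≈ 42.6 m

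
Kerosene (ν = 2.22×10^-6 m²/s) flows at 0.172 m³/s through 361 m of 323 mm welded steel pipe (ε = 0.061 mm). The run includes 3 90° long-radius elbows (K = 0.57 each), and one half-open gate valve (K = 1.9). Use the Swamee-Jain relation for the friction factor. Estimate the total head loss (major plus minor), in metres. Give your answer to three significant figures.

H_L ≈ 4.87 m

V = 4Q/(πD²) = 2.099 m/s; V²/2g = 0.2246 m
Re = 3.05×10^5, ε/D = 1.89×10^-4 → f = 0.01619 (Swamee-Jain)
Major: h_f = f(L/D)·V²/2g = 0.01619·1118·0.2246 = 4.063 m
Minor: ΣK = 3.61; h_m = ΣK·V²/2g = 0.8107 m
Total H_L = 4.063 + 0.8107 = 4.874 m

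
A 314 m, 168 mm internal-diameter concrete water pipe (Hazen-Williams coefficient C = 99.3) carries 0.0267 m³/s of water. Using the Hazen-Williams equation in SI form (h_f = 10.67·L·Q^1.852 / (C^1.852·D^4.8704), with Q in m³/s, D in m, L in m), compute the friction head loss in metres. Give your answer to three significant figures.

h_f ≈ 4.85 m

h_f = 10.67·314·0.0267^1.852 / (99.3^1.852·0.168^4.8704) = 4.849 m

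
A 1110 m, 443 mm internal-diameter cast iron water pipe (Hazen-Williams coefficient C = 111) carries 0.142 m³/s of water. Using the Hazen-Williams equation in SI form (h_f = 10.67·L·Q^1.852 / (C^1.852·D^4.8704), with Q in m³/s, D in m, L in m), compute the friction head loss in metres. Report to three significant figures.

h_f ≈ 2.74 m

h_f = 10.67·1110·0.142^1.852 / (111^1.852·0.443^4.8704) = 2.740 m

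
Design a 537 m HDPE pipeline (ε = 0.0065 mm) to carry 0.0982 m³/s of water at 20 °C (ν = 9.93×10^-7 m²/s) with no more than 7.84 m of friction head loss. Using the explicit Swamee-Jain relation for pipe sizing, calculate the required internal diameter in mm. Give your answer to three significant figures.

D ≈ 239 mm

Swamee-Jain (Type III): D = 0.66·[ε^1.25·(LQ²/(gh_f))^4.75 + ν·Q^9.4·(L/(gh_f))^5.2]^0.04
LQ²/(gh_f) = 0.06733; L/(gh_f) = 6.982
Term 1 = ε^1.25·(…)^4.75 = 8.92×10^-13; Term 2 = ν·Q^9.4·(…)^5.2 = 8.16×10^-12
D = 0.66·(8.92×10^-13 + 8.16×10^-12)^0.04 = 0.2387 m = 239 mm
Check: V = 2.19 m/s, Re = 5.28×10^5, f = 0.01340, h_f = 7.40 m ≈ 7.84 m ✓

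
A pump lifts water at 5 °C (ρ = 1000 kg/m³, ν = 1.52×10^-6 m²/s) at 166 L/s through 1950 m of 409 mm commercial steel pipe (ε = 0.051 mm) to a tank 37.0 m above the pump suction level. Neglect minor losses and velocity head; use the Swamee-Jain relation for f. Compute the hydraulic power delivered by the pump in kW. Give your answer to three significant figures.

V = 4Q/(πD²) = 1.263 m/s; Re = 3.40×10^5; ε/D = 1.25×10^-4; f = 0.01542
h_f = f(L/D)V²/2g = 5.981 m
Total head H = z + h_f = 37.0 + 5.981 = 42.98 m
P_hyd = ρgQH = 1000·9.81·0.166·42.98 = 69.99 kW

P_hyd ≈ 70.0 kW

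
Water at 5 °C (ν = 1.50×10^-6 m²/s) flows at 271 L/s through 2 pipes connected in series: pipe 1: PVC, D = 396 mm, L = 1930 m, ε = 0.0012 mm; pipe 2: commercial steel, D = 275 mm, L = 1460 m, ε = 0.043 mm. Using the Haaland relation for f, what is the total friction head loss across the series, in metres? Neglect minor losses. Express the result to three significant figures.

Pipe 1: V = 2.200 m/s, Re = 5.81×10^5, ε/D = 3.03×10^-6, f = 0.01276, h_1 = f(L/D)V²/2g = 15.34 m
Pipe 2: V = 4.563 m/s, Re = 8.36×10^5, ε/D = 1.56×10^-4, f = 0.01425, h_2 = f(L/D)V²/2g = 80.29 m
Series → Q common, losses add: H = Σh = 95.63 m

H ≈ 95.6 m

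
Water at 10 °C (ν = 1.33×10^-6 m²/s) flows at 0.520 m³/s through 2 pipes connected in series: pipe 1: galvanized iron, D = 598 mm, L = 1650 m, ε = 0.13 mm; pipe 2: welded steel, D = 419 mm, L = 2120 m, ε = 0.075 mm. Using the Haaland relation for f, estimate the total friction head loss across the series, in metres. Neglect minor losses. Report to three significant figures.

Pipe 1: V = 1.851 m/s, Re = 8.32×10^5, ε/D = 2.17×10^-4, f = 0.01493, h_1 = f(L/D)V²/2g = 7.198 m
Pipe 2: V = 3.771 m/s, Re = 1.19×10^6, ε/D = 1.79×10^-4, f = 0.01423, h_2 = f(L/D)V²/2g = 52.19 m
Series → Q common, losses add: H = Σh = 59.39 m

H ≈ 59.4 m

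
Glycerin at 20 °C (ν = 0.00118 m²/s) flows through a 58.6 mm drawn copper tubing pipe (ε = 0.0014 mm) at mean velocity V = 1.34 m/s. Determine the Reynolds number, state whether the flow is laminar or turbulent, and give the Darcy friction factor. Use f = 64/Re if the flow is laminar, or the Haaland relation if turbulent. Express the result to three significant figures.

Re ≈ 66.5; laminar; f = 64/Re ≈ 0.962

Re = VD/ν = 1.340·0.0586/0.00118 = 66.5
Re < 2300 → laminar → f = 64/Re = 0.9617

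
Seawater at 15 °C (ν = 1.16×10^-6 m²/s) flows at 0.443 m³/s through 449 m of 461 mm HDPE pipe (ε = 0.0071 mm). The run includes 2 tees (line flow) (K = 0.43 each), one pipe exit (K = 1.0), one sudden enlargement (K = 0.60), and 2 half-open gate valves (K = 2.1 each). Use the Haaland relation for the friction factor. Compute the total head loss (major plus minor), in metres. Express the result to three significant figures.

V = 4Q/(πD²) = 2.654 m/s; V²/2g = 0.3590 m
Re = 1.05×10^6, ε/D = 1.54×10^-5 → f = 0.01178 (Haaland)
Major: h_f = f(L/D)·V²/2g = 0.01178·974.0·0.3590 = 4.119 m
Minor: ΣK = 6.66; h_m = ΣK·V²/2g = 2.391 m
Total H_L = 4.119 + 2.391 = 6.510 m

H_L ≈ 6.51 m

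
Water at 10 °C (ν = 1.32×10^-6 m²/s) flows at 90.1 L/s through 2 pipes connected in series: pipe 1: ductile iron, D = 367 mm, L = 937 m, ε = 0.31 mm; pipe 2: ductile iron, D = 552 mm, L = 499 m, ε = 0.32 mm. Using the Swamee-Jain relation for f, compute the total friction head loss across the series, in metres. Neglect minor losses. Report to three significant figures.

Pipe 1: V = 0.8517 m/s, Re = 2.37×10^5, ε/D = 8.45×10^-4, f = 0.02034, h_1 = f(L/D)V²/2g = 1.920 m
Pipe 2: V = 0.3765 m/s, Re = 1.57×10^5, ε/D = 5.80×10^-4, f = 0.01976, h_2 = f(L/D)V²/2g = 0.1290 m
Series → Q common, losses add: H = Σh = 2.049 m

H ≈ 2.05 m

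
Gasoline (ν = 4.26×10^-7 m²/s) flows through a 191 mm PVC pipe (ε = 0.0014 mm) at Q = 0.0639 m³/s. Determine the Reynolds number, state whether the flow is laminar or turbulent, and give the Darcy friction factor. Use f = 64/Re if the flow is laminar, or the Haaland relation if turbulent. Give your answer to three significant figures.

Re ≈ 1.00×10^6; turbulent; f ≈ 0.0117

V = 4Q/(πD²) = 2.230 m/s
Re = VD/ν = 2.230·0.191/4.26×10^-7 = 1.00×10^6
Re > 4000 → turbulent; ε/D = 7.33×10^-6
Haaland: f = 0.01172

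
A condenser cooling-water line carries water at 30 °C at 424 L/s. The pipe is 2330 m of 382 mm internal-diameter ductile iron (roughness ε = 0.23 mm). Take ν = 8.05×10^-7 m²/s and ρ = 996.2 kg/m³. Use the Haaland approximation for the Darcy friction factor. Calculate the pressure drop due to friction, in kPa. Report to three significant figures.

V = 4Q/(πD²) = 4·0.424/(π·0.382²) = 3.700 m/s
Re = VD/ν = 3.700·0.382/8.05×10^-7 = 1.76×10^6 → turbulent
ε/D = 0.23/382 = 6.02×10^-4
Haaland: f = 0.01768
h_f = f(L/D)V²/(2g) = 0.01768·(2330/0.382)·3.700²/(2·9.81) = 75.21 m
Δp = ρg·h_f = 996.2·9.81·75.21 = 735.0 kPa

Δp ≈ 735 kPa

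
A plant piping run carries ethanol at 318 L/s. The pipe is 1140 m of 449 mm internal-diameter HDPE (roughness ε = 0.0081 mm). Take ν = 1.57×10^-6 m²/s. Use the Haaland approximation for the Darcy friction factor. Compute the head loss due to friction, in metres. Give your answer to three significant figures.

V = 4Q/(πD²) = 4·0.318/(π·0.449²) = 2.008 m/s
Re = VD/ν = 2.008·0.449/1.57×10^-6 = 5.74×10^5 → turbulent
ε/D = 0.0081/449 = 1.80×10^-5
Haaland: f = 0.01298
h_f = f(L/D)V²/(2g) = 0.01298·(1140/0.449)·2.008²/(2·9.81) = 6.774 m

h_f ≈ 6.77 m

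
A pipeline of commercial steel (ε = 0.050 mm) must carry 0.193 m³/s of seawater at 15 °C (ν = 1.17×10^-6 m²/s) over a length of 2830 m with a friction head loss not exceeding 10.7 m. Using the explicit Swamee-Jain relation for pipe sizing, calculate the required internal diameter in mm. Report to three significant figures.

D ≈ 417 mm

Swamee-Jain (Type III): D = 0.66·[ε^1.25·(LQ²/(gh_f))^4.75 + ν·Q^9.4·(L/(gh_f))^5.2]^0.04
LQ²/(gh_f) = 1.004; L/(gh_f) = 26.96
Term 1 = ε^1.25·(…)^4.75 = 4.29×10^-6; Term 2 = ν·Q^9.4·(…)^5.2 = 6.20×10^-6
D = 0.66·(4.29×10^-6 + 6.20×10^-6)^0.04 = 0.4172 m = 417 mm
Check: V = 1.41 m/s, Re = 5.03×10^5, f = 0.01468, h_f = 10.1 m ≈ 10.7 m ✓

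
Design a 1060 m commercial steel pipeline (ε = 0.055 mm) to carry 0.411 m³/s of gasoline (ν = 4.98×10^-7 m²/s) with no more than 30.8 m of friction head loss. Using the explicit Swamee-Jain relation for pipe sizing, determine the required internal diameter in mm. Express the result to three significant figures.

Swamee-Jain (Type III): D = 0.66·[ε^1.25·(LQ²/(gh_f))^4.75 + ν·Q^9.4·(L/(gh_f))^5.2]^0.04
LQ²/(gh_f) = 0.5926; L/(gh_f) = 3.508
Term 1 = ε^1.25·(…)^4.75 = 3.95×10^-7; Term 2 = ν·Q^9.4·(…)^5.2 = 7.98×10^-8
D = 0.66·(3.95×10^-7 + 7.98×10^-8)^0.04 = 0.3686 m = 369 mm
Check: V = 3.85 m/s, Re = 2.85×10^6, f = 0.01347, h_f = 29.3 m ≈ 30.8 m ✓

D ≈ 369 mm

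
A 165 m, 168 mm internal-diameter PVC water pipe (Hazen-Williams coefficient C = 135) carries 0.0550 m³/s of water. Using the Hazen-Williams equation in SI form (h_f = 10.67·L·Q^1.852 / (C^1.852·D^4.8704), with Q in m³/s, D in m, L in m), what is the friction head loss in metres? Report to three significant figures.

h_f = 10.67·165·0.0550^1.852 / (135^1.852·0.168^4.8704) = 5.501 m

h_f ≈ 5.50 m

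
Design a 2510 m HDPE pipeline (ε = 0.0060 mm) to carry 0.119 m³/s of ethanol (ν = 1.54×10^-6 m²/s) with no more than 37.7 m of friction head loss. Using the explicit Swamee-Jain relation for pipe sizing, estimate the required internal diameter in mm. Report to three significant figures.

Swamee-Jain (Type III): D = 0.66·[ε^1.25·(LQ²/(gh_f))^4.75 + ν·Q^9.4·(L/(gh_f))^5.2]^0.04
LQ²/(gh_f) = 0.09611; L/(gh_f) = 6.787
Term 1 = ε^1.25·(…)^4.75 = 4.37×10^-12; Term 2 = ν·Q^9.4·(…)^5.2 = 6.64×10^-11
D = 0.66·(4.37×10^-12 + 6.64×10^-11)^0.04 = 0.2591 m = 259 mm
Check: V = 2.26 m/s, Re = 3.80×10^5, f = 0.01407, h_f = 35.4 m ≈ 37.7 m ✓

D ≈ 259 mm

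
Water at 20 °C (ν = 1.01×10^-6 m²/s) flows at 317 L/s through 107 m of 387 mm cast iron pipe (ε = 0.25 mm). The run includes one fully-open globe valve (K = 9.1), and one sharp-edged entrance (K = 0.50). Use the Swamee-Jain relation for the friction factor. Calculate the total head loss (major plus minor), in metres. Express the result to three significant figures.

V = 4Q/(πD²) = 2.695 m/s; V²/2g = 0.3702 m
Re = 1.03×10^6, ε/D = 6.46×10^-4 → f = 0.01820 (Swamee-Jain)
Major: h_f = f(L/D)·V²/2g = 0.01820·276.5·0.3702 = 1.863 m
Minor: ΣK = 9.60; h_m = ΣK·V²/2g = 3.554 m
Total H_L = 1.863 + 3.554 = 5.417 m

H_L ≈ 5.42 m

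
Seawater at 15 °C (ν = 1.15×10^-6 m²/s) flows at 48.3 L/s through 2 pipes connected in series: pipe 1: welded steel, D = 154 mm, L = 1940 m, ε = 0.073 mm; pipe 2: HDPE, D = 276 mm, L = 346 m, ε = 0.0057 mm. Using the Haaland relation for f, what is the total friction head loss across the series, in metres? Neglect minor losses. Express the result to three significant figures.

Pipe 1: V = 2.593 m/s, Re = 3.47×10^5, ε/D = 4.74×10^-4, f = 0.01775, h_1 = f(L/D)V²/2g = 76.64 m
Pipe 2: V = 0.8073 m/s, Re = 1.94×10^5, ε/D = 2.07×10^-5, f = 0.01572, h_2 = f(L/D)V²/2g = 0.6547 m
Series → Q common, losses add: H = Σh = 77.30 m

H ≈ 77.3 m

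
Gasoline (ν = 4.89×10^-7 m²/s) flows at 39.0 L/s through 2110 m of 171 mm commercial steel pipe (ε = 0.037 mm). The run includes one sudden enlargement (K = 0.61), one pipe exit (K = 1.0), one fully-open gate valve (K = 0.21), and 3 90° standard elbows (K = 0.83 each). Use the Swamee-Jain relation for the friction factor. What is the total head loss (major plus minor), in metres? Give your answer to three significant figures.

V = 4Q/(πD²) = 1.698 m/s; V²/2g = 0.1470 m
Re = 5.94×10^5, ε/D = 2.16×10^-4 → f = 0.01545 (Swamee-Jain)
Major: h_f = f(L/D)·V²/2g = 0.01545·12339·0.1470 = 28.03 m
Minor: ΣK = 4.31; h_m = ΣK·V²/2g = 0.6335 m
Total H_L = 28.03 + 0.6335 = 28.66 m

H_L ≈ 28.7 m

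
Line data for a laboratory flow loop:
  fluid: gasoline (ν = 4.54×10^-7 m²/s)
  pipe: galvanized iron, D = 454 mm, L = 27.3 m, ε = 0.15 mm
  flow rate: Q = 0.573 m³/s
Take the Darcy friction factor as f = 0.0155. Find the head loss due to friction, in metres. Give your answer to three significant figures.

V = 4Q/(πD²) = 4·0.573/(π·0.454²) = 3.540 m/s
h_f = f(L/D)V²/(2g) = 0.01550·(27.3/0.454)·3.540²/(2·9.81) = 0.5952 m

h_f ≈ 0.595 m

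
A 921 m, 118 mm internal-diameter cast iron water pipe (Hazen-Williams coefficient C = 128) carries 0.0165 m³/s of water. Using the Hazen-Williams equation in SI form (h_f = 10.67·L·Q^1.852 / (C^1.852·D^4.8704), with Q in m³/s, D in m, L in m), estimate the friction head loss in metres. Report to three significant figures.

h_f = 10.67·921·0.0165^1.852 / (128^1.852·0.118^4.8704) = 20.37 m

h_f ≈ 20.4 m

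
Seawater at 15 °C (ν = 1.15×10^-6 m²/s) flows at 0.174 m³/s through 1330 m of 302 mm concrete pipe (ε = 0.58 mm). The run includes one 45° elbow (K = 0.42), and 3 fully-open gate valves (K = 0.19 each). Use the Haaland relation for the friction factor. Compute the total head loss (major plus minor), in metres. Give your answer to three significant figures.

H_L ≈ 31.4 m

V = 4Q/(πD²) = 2.429 m/s; V²/2g = 0.3007 m
Re = 6.38×10^5, ε/D = 0.00192 → f = 0.02348 (Haaland)
Major: h_f = f(L/D)·V²/2g = 0.02348·4404·0.3007 = 31.09 m
Minor: ΣK = 0.990; h_m = ΣK·V²/2g = 0.2977 m
Total H_L = 31.09 + 0.2977 = 31.39 m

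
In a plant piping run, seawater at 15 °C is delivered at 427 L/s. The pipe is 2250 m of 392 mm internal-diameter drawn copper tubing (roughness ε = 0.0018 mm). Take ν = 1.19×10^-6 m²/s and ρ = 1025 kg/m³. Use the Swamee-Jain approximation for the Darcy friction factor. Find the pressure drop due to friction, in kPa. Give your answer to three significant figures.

V = 4Q/(πD²) = 4·0.427/(π·0.392²) = 3.538 m/s
Re = VD/ν = 3.538·0.392/1.19×10^-6 = 1.17×10^6 → turbulent
ε/D = 0.0018/392 = 4.59×10^-6
Swamee-Jain: f = 0.01144
h_f = f(L/D)V²/(2g) = 0.01144·(2250/0.392)·3.538²/(2·9.81) = 41.90 m
Δp = ρg·h_f = 1025·9.81·41.90 = 421.3 kPa

Δp ≈ 421 kPa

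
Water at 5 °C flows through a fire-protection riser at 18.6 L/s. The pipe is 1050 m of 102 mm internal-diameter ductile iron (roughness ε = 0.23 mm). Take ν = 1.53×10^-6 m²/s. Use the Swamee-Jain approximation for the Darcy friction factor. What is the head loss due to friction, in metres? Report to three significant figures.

V = 4Q/(πD²) = 4·0.0186/(π·0.102²) = 2.276 m/s
Re = VD/ν = 2.276·0.102/1.53×10^-6 = 1.52×10^5 → turbulent
ε/D = 0.23/102 = 0.00225
Swamee-Jain: f = 0.02545
h_f = f(L/D)V²/(2g) = 0.02545·(1050/0.102)·2.276²/(2·9.81) = 69.19 m

h_f ≈ 69.2 m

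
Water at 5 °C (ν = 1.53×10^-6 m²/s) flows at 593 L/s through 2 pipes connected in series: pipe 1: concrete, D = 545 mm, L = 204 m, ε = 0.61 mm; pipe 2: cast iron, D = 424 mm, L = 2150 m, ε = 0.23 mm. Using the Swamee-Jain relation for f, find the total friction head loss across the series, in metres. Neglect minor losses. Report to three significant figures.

Pipe 1: V = 2.542 m/s, Re = 9.05×10^5, ε/D = 0.00112, f = 0.02059, h_1 = f(L/D)V²/2g = 2.538 m
Pipe 2: V = 4.200 m/s, Re = 1.16×10^6, ε/D = 5.42×10^-4, f = 0.01751, h_2 = f(L/D)V²/2g = 79.83 m
Series → Q common, losses add: H = Σh = 82.36 m

H ≈ 82.4 m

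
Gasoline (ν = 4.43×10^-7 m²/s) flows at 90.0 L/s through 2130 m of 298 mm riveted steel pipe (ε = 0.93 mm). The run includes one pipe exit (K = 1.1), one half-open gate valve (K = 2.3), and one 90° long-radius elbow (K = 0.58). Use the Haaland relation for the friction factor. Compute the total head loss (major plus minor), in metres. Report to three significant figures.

V = 4Q/(πD²) = 1.290 m/s; V²/2g = 0.08487 m
Re = 8.68×10^5, ε/D = 0.00312 → f = 0.02665 (Haaland)
Major: h_f = f(L/D)·V²/2g = 0.02665·7148·0.08487 = 16.16 m
Minor: ΣK = 3.98; h_m = ΣK·V²/2g = 0.3378 m
Total H_L = 16.16 + 0.3378 = 16.50 m

H_L ≈ 16.5 m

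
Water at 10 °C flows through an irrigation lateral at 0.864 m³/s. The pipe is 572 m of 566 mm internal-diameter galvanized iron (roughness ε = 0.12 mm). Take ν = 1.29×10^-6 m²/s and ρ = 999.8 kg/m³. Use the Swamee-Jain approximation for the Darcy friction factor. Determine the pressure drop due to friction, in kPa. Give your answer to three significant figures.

Δp ≈ 87.1 kPa

V = 4Q/(πD²) = 4·0.864/(π·0.566²) = 3.434 m/s
Re = VD/ν = 3.434·0.566/1.29×10^-6 = 1.51×10^6 → turbulent
ε/D = 0.12/566 = 2.12×10^-4
Swamee-Jain: f = 0.01461
h_f = f(L/D)V²/(2g) = 0.01461·(572/0.566)·3.434²/(2·9.81) = 8.876 m
Δp = ρg·h_f = 999.8·9.81·8.876 = 87.06 kPa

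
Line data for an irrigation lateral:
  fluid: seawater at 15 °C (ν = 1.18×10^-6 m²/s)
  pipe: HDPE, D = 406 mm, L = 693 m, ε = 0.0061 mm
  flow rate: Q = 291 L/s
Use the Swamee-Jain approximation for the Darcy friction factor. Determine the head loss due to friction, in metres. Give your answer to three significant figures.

V = 4Q/(πD²) = 4·0.291/(π·0.406²) = 2.248 m/s
Re = VD/ν = 2.248·0.406/1.18×10^-6 = 7.73×10^5 → turbulent
ε/D = 0.0061/406 = 1.50×10^-5
Swamee-Jain: f = 0.01244
h_f = f(L/D)V²/(2g) = 0.01244·(693/0.406)·2.248²/(2·9.81) = 5.467 m

h_f ≈ 5.47 m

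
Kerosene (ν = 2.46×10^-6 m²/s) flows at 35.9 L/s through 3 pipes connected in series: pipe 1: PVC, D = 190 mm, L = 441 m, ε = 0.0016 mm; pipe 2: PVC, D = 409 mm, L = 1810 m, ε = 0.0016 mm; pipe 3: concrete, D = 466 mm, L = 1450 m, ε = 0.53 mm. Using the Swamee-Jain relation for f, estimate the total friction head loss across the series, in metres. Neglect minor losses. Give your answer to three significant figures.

Pipe 1: V = 1.266 m/s, Re = 9.78×10^4, ε/D = 8.42×10^-6, f = 0.01800, h_1 = f(L/D)V²/2g = 3.413 m
Pipe 2: V = 0.2732 m/s, Re = 4.54×10^4, ε/D = 3.91×10^-6, f = 0.02123, h_2 = f(L/D)V²/2g = 0.3576 m
Pipe 3: V = 0.2105 m/s, Re = 3.99×10^4, ε/D = 0.00114, f = 0.02534, h_3 = f(L/D)V²/2g = 0.1780 m
Series → Q common, losses add: H = Σh = 3.949 m

H ≈ 3.95 m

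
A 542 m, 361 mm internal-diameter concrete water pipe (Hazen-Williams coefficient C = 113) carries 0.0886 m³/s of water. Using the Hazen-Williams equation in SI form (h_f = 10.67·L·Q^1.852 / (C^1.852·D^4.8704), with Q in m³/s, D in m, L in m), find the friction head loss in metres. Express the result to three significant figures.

h_f = 10.67·542·0.0886^1.852 / (113^1.852·0.361^4.8704) = 1.464 m

h_f ≈ 1.46 m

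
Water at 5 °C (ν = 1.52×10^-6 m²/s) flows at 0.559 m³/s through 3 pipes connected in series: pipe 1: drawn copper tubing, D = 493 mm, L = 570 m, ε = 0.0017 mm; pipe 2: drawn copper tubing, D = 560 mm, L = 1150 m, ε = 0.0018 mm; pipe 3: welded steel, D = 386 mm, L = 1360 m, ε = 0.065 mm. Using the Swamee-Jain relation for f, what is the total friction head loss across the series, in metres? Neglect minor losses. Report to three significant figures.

H ≈ 70.8 m

Pipe 1: V = 2.928 m/s, Re = 9.50×10^5, ε/D = 3.45×10^-6, f = 0.01179, h_1 = f(L/D)V²/2g = 5.959 m
Pipe 2: V = 2.270 m/s, Re = 8.36×10^5, ε/D = 3.21×10^-6, f = 0.01204, h_2 = f(L/D)V²/2g = 6.490 m
Pipe 3: V = 4.777 m/s, Re = 1.21×10^6, ε/D = 1.68×10^-4, f = 0.01425, h_3 = f(L/D)V²/2g = 58.38 m
Series → Q common, losses add: H = Σh = 70.83 m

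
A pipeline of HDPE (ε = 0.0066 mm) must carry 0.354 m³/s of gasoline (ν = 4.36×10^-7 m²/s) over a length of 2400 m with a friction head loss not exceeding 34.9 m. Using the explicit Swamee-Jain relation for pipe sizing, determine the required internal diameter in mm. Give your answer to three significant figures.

Swamee-Jain (Type III): D = 0.66·[ε^1.25·(LQ²/(gh_f))^4.75 + ν·Q^9.4·(L/(gh_f))^5.2]^0.04
LQ²/(gh_f) = 0.8785; L/(gh_f) = 7.010
Term 1 = ε^1.25·(…)^4.75 = 1.81×10^-7; Term 2 = ν·Q^9.4·(…)^5.2 = 6.28×10^-7
D = 0.66·(1.81×10^-7 + 6.28×10^-7)^0.04 = 0.3766 m = 377 mm
Check: V = 3.18 m/s, Re = 2.75×10^6, f = 0.01060, h_f = 34.8 m ≈ 34.9 m ✓

D ≈ 377 mm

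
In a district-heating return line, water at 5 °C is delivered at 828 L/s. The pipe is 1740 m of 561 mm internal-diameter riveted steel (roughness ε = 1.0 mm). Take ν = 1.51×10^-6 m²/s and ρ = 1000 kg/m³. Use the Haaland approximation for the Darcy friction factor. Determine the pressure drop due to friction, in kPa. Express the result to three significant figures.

Δp ≈ 399 kPa

V = 4Q/(πD²) = 4·0.828/(π·0.561²) = 3.350 m/s
Re = VD/ν = 3.350·0.561/1.51×10^-6 = 1.24×10^6 → turbulent
ε/D = 1.0/561 = 0.00178
Haaland: f = 0.02291
h_f = f(L/D)V²/(2g) = 0.02291·(1740/0.561)·3.350²/(2·9.81) = 40.63 m
Δp = ρg·h_f = 1000·9.81·40.63 = 398.6 kPa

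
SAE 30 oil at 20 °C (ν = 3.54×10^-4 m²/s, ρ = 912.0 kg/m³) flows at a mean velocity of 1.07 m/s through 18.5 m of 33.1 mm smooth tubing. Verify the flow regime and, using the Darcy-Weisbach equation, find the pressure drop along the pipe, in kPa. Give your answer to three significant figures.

Re = VD/ν = 1.07·0.03310/3.54×10^-4 = 100 → laminar (Re < 2300)
f = 64/Re = 0.6397
h_f = f(L/D)V²/(2g) = 0.6397·(18.5/0.03310)·1.07²/(2·9.81) = 20.86 m
Δp = ρg·h_f = 912.0·9.81·20.86 = 186.7 kPa

Δp ≈ 187 kPa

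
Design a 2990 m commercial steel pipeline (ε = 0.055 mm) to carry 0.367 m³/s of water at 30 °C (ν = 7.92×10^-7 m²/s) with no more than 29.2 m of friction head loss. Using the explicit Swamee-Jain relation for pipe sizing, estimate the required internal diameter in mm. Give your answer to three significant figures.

Swamee-Jain (Type III): D = 0.66·[ε^1.25·(LQ²/(gh_f))^4.75 + ν·Q^9.4·(L/(gh_f))^5.2]^0.04
LQ²/(gh_f) = 1.406; L/(gh_f) = 10.44
Term 1 = ε^1.25·(…)^4.75 = 2.39×10^-5; Term 2 = ν·Q^9.4·(…)^5.2 = 1.27×10^-5
D = 0.66·(2.39×10^-5 + 1.27×10^-5)^0.04 = 0.4386 m = 439 mm
Check: V = 2.43 m/s, Re = 1.35×10^6, f = 0.01359, h_f = 27.9 m ≈ 29.2 m ✓

D ≈ 439 mm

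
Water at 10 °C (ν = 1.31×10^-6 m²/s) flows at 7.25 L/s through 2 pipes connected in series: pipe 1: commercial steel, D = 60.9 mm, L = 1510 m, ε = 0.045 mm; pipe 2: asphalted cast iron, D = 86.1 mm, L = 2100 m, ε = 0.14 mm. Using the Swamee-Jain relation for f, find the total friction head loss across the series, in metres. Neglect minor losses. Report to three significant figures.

H ≈ 212 m

Pipe 1: V = 2.489 m/s, Re = 1.16×10^5, ε/D = 7.39×10^-4, f = 0.02106, h_1 = f(L/D)V²/2g = 164.9 m
Pipe 2: V = 1.245 m/s, Re = 8.18×10^4, ε/D = 0.00163, f = 0.02468, h_2 = f(L/D)V²/2g = 47.58 m
Series → Q common, losses add: H = Σh = 212.5 m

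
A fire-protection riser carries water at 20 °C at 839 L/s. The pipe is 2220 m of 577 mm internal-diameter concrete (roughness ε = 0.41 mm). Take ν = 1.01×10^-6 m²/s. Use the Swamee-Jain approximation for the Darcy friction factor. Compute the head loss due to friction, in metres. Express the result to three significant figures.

h_f ≈ 37.1 m

V = 4Q/(πD²) = 4·0.839/(π·0.577²) = 3.209 m/s
Re = VD/ν = 3.209·0.577/1.01×10^-6 = 1.83×10^6 → turbulent
ε/D = 0.41/577 = 7.11×10^-4
Swamee-Jain: f = 0.01838
h_f = f(L/D)V²/(2g) = 0.01838·(2220/0.577)·3.209²/(2·9.81) = 37.12 m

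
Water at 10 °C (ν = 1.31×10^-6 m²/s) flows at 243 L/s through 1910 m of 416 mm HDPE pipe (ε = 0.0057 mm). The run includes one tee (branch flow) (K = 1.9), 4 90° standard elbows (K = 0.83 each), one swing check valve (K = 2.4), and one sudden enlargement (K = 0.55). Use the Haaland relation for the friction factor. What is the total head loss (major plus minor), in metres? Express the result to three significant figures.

H_L ≈ 11.0 m

V = 4Q/(πD²) = 1.788 m/s; V²/2g = 0.1629 m
Re = 5.68×10^5, ε/D = 1.37×10^-5 → f = 0.01294 (Haaland)
Major: h_f = f(L/D)·V²/2g = 0.01294·4591·0.1629 = 9.682 m
Minor: ΣK = 8.17; h_m = ΣK·V²/2g = 1.331 m
Total H_L = 9.682 + 1.331 = 11.01 m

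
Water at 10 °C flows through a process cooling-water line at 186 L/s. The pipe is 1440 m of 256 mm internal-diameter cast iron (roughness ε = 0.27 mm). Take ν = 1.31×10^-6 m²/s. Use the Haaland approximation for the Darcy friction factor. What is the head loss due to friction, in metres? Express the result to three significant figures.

V = 4Q/(πD²) = 4·0.186/(π·0.256²) = 3.614 m/s
Re = VD/ν = 3.614·0.256/1.31×10^-6 = 7.06×10^5 → turbulent
ε/D = 0.27/256 = 0.00105
Haaland: f = 0.02029
h_f = f(L/D)V²/(2g) = 0.02029·(1440/0.256)·3.614²/(2·9.81) = 75.97 m

h_f ≈ 76.0 m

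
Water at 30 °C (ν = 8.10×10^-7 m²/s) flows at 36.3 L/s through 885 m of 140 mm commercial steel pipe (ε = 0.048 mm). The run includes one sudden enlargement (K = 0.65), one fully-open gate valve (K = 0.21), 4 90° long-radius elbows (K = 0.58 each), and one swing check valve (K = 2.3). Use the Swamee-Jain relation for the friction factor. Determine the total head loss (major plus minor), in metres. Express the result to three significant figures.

V = 4Q/(πD²) = 2.358 m/s; V²/2g = 0.2834 m
Re = 4.08×10^5, ε/D = 3.43×10^-4 → f = 0.01694 (Swamee-Jain)
Major: h_f = f(L/D)·V²/2g = 0.01694·6321·0.2834 = 30.35 m
Minor: ΣK = 5.48; h_m = ΣK·V²/2g = 1.553 m
Total H_L = 30.35 + 1.553 = 31.90 m

H_L ≈ 31.9 m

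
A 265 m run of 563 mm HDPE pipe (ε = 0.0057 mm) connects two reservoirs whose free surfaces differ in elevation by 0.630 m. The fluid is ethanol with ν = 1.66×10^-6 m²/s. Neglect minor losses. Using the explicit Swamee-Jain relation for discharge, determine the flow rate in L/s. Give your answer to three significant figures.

Q ≈ 348 L/s

Swamee-Jain (Type II): Q = -0.965·√(gD⁵h_f/L)·ln[ε/(3.7D) + √(3.17ν²L/(gD³h_f))]
√(gD⁵h_f/L) = √(9.81·0.563⁵·0.630/265) = 0.03632
ε/(3.7D) = 2.74×10^-6; √(3.17ν²L/(gD³h_f)) = 4.58×10^-5
Q = -0.965·0.03632·ln(4.855×10^-5) = 0.3481 m³/s
Check: V = 1.40 m/s, Re = 4.74×10^5, f = 0.01337, h_f = 0.627 m ≈ 0.630 m ✓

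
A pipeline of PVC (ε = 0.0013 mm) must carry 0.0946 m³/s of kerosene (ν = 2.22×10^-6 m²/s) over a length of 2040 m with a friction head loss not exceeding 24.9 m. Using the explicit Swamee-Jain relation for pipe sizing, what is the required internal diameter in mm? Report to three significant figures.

Swamee-Jain (Type III): D = 0.66·[ε^1.25·(LQ²/(gh_f))^4.75 + ν·Q^9.4·(L/(gh_f))^5.2]^0.04
LQ²/(gh_f) = 0.07474; L/(gh_f) = 8.351
Term 1 = ε^1.25·(…)^4.75 = 1.96×10^-13; Term 2 = ν·Q^9.4·(…)^5.2 = 3.26×10^-11
D = 0.66·(1.96×10^-13 + 3.26×10^-11)^0.04 = 0.2513 m = 251 mm
Check: V = 1.91 m/s, Re = 2.16×10^5, f = 0.01535, h_f = 23.1 m ≈ 24.9 m ✓

D ≈ 251 mm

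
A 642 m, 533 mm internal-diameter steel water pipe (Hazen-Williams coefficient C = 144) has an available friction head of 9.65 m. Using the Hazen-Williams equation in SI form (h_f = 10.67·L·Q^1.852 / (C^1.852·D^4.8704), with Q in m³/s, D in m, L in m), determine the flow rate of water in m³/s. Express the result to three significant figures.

Rearranging: Q = [h_f·C^1.852·D^4.8704 / (10.67·L)]^(1/1.852)
Q = [9.65·144^1.852·0.533^4.8704 / (10.67·642)]^0.540 = 0.7947 m³/s

Q ≈ 0.795 m³/s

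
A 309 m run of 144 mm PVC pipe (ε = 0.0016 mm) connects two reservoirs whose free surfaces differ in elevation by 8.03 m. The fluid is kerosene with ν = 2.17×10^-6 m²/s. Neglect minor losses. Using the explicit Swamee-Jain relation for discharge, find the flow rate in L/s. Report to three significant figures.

Q ≈ 33.9 L/s

Swamee-Jain (Type II): Q = -0.965·√(gD⁵h_f/L)·ln[ε/(3.7D) + √(3.17ν²L/(gD³h_f))]
√(gD⁵h_f/L) = √(9.81·0.144⁵·8.03/309) = 0.003973
ε/(3.7D) = 3.00×10^-6; √(3.17ν²L/(gD³h_f)) = 1.40×10^-4
Q = -0.965·0.003973·ln(1.430×10^-4) = 0.03394 m³/s
Check: V = 2.08 m/s, Re = 1.38×10^5, f = 0.01679, h_f = 7.98 m ≈ 8.03 m ✓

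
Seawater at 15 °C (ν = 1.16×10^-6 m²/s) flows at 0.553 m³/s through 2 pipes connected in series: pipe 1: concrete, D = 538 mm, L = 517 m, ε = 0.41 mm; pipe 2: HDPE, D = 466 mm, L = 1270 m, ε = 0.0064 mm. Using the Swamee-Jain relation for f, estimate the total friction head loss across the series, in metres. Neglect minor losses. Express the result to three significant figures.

Pipe 1: V = 2.433 m/s, Re = 1.13×10^6, ε/D = 7.62×10^-4, f = 0.01882, h_1 = f(L/D)V²/2g = 5.454 m
Pipe 2: V = 3.242 m/s, Re = 1.30×10^6, ε/D = 1.37×10^-5, f = 0.01150, h_2 = f(L/D)V²/2g = 16.79 m
Series → Q common, losses add: H = Σh = 22.24 m

H ≈ 22.2 m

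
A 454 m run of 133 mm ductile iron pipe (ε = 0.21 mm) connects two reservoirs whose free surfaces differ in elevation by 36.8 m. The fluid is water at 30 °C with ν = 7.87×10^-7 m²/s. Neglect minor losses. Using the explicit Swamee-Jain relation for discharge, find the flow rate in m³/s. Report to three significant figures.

Swamee-Jain (Type II): Q = -0.965·√(gD⁵h_f/L)·ln[ε/(3.7D) + √(3.17ν²L/(gD³h_f))]
√(gD⁵h_f/L) = √(9.81·0.133⁵·36.8/454) = 0.005753
ε/(3.7D) = 4.27×10^-4; √(3.17ν²L/(gD³h_f)) = 3.24×10^-5
Q = -0.965·0.005753·ln(4.591×10^-4) = 0.04267 m³/s
Check: V = 3.07 m/s, Re = 5.19×10^5, f = 0.02255, h_f = 37.0 m ≈ 36.8 m ✓

Q ≈ 0.0427 m³/s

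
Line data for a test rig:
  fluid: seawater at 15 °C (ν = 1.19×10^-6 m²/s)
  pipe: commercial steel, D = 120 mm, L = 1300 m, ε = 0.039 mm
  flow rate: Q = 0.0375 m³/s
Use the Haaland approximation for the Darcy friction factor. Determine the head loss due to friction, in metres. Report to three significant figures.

V = 4Q/(πD²) = 4·0.0375/(π·0.120²) = 3.316 m/s
Re = VD/ν = 3.316·0.120/1.19×10^-6 = 3.34×10^5 → turbulent
ε/D = 0.039/120 = 3.25×10^-4
Haaland: f = 0.01682
h_f = f(L/D)V²/(2g) = 0.01682·(1300/0.120)·3.316²/(2·9.81) = 102.1 m

h_f ≈ 102 m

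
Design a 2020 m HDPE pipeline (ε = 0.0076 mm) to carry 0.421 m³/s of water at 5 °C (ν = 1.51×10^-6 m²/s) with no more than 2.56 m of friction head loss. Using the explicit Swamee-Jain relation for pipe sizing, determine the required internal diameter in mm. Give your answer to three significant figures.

Swamee-Jain (Type III): D = 0.66·[ε^1.25·(LQ²/(gh_f))^4.75 + ν·Q^9.4·(L/(gh_f))^5.2]^0.04
LQ²/(gh_f) = 14.26; L/(gh_f) = 80.43
Term 1 = ε^1.25·(…)^4.75 = 0.121; Term 2 = ν·Q^9.4·(…)^5.2 = 3.59
D = 0.66·(0.121 + 3.59)^0.04 = 0.6956 m = 696 mm
Check: V = 1.11 m/s, Re = 5.10×10^5, f = 0.01322, h_f = 2.40 m ≈ 2.56 m ✓

D ≈ 696 mm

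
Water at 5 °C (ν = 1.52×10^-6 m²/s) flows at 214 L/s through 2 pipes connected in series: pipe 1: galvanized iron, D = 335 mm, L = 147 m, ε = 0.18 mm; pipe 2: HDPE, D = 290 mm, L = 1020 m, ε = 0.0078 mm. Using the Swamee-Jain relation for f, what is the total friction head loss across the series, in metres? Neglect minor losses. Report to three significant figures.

Pipe 1: V = 2.428 m/s, Re = 5.35×10^5, ε/D = 5.37×10^-4, f = 0.01795, h_1 = f(L/D)V²/2g = 2.366 m
Pipe 2: V = 3.240 m/s, Re = 6.18×10^5, ε/D = 2.69×10^-5, f = 0.01308, h_2 = f(L/D)V²/2g = 24.62 m
Series → Q common, losses add: H = Σh = 26.98 m

H ≈ 27.0 m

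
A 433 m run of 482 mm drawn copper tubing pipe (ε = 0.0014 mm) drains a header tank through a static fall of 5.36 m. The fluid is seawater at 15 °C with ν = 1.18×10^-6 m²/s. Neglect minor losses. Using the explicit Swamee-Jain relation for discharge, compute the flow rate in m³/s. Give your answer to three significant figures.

Q ≈ 0.590 m³/s

Swamee-Jain (Type II): Q = -0.965·√(gD⁵h_f/L)·ln[ε/(3.7D) + √(3.17ν²L/(gD³h_f))]
√(gD⁵h_f/L) = √(9.81·0.482⁵·5.36/433) = 0.05621
ε/(3.7D) = 7.85×10^-7; √(3.17ν²L/(gD³h_f)) = 1.80×10^-5
Q = -0.965·0.05621·ln(1.880×10^-5) = 0.5902 m³/s
Check: V = 3.23 m/s, Re = 1.32×10^6, f = 0.01117, h_f = 5.35 m ≈ 5.36 m ✓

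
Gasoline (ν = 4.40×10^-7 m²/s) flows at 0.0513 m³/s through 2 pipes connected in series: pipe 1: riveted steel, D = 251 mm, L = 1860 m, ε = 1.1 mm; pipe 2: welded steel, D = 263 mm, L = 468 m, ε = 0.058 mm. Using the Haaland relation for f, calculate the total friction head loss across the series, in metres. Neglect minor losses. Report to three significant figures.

H ≈ 13.2 m

Pipe 1: V = 1.037 m/s, Re = 5.91×10^5, ε/D = 0.00438, f = 0.02941, h_1 = f(L/D)V²/2g = 11.94 m
Pipe 2: V = 0.9443 m/s, Re = 5.64×10^5, ε/D = 2.21×10^-4, f = 0.01534, h_2 = f(L/D)V²/2g = 1.240 m
Series → Q common, losses add: H = Σh = 13.18 m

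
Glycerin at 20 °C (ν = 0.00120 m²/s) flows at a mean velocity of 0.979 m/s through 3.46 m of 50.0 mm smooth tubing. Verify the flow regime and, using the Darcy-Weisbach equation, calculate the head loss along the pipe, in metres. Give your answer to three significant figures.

h_f ≈ 5.30 m

Re = VD/ν = 0.979·0.05000/0.00120 = 40.8 → laminar (Re < 2300)
f = 64/Re = 1.569
h_f = f(L/D)V²/(2g) = 1.569·(3.46/0.05000)·0.979²/(2·9.81) = 5.304 m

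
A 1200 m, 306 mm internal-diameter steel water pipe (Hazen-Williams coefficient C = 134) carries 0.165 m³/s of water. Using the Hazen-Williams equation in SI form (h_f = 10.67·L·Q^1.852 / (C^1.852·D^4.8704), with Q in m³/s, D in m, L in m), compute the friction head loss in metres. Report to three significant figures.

h_f ≈ 16.7 m

h_f = 10.67·1200·0.165^1.852 / (134^1.852·0.306^4.8704) = 16.73 m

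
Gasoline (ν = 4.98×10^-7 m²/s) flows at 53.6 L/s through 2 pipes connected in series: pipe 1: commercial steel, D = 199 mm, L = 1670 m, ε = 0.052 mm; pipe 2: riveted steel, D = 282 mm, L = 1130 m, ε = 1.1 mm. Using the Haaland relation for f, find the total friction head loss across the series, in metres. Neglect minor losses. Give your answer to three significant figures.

Pipe 1: V = 1.723 m/s, Re = 6.89×10^5, ε/D = 2.61×10^-4, f = 0.01552, h_1 = f(L/D)V²/2g = 19.71 m
Pipe 2: V = 0.8582 m/s, Re = 4.86×10^5, ε/D = 0.00390, f = 0.02847, h_2 = f(L/D)V²/2g = 4.283 m
Series → Q common, losses add: H = Σh = 24.00 m

H ≈ 24.0 m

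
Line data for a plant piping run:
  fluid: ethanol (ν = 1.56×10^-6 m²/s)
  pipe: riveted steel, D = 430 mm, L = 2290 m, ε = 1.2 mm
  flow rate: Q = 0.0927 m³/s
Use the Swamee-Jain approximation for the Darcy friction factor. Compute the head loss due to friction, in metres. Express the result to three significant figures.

V = 4Q/(πD²) = 4·0.0927/(π·0.430²) = 0.6383 m/s
Re = VD/ν = 0.6383·0.430/1.56×10^-6 = 1.76×10^5 → turbulent
ε/D = 1.2/430 = 0.00279
Swamee-Jain: f = 0.02663
h_f = f(L/D)V²/(2g) = 0.02663·(2290/0.430)·0.6383²/(2·9.81) = 2.946 m

h_f ≈ 2.95 m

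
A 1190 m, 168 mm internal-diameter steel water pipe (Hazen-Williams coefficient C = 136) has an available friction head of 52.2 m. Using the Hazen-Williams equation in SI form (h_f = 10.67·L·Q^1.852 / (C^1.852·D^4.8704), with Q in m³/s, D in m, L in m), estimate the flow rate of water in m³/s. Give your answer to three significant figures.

Q ≈ 0.0643 m³/s

Rearranging: Q = [h_f·C^1.852·D^4.8704 / (10.67·L)]^(1/1.852)
Q = [52.2·136^1.852·0.168^4.8704 / (10.67·1190)]^0.540 = 0.06425 m³/s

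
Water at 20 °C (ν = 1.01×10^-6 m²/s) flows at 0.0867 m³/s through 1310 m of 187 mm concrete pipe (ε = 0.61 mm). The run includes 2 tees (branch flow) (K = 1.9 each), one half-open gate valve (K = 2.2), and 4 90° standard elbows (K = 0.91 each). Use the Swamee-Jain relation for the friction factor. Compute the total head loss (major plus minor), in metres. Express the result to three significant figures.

H_L ≈ 101 m

V = 4Q/(πD²) = 3.157 m/s; V²/2g = 0.5079 m
Re = 5.84×10^5, ε/D = 0.00326 → f = 0.02711 (Swamee-Jain)
Major: h_f = f(L/D)·V²/2g = 0.02711·7005·0.5079 = 96.45 m
Minor: ΣK = 9.64; h_m = ΣK·V²/2g = 4.896 m
Total H_L = 96.45 + 4.896 = 101.4 m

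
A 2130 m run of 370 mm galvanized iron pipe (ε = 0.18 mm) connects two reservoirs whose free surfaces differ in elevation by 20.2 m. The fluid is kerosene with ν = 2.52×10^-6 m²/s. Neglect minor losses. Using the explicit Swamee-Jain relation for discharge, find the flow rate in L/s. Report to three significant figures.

Q ≈ 209 L/s

Swamee-Jain (Type II): Q = -0.965·√(gD⁵h_f/L)·ln[ε/(3.7D) + √(3.17ν²L/(gD³h_f))]
√(gD⁵h_f/L) = √(9.81·0.370⁵·20.2/2130) = 0.02540
ε/(3.7D) = 1.31×10^-4; √(3.17ν²L/(gD³h_f)) = 6.54×10^-5
Q = -0.965·0.02540·ln(1.968×10^-4) = 0.2092 m³/s
Check: V = 1.95 m/s, Re = 2.86×10^5, f = 0.01832, h_f = 20.3 m ≈ 20.2 m ✓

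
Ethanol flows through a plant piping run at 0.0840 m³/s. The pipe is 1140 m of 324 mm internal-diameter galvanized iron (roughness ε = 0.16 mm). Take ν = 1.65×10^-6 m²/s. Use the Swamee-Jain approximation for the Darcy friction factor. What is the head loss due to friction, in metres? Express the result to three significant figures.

h_f ≈ 3.52 m

V = 4Q/(πD²) = 4·0.0840/(π·0.324²) = 1.019 m/s
Re = VD/ν = 1.019·0.324/1.65×10^-6 = 2.00×10^5 → turbulent
ε/D = 0.16/324 = 4.94×10^-4
Swamee-Jain: f = 0.01890
h_f = f(L/D)V²/(2g) = 0.01890·(1140/0.324)·1.019²/(2·9.81) = 3.518 m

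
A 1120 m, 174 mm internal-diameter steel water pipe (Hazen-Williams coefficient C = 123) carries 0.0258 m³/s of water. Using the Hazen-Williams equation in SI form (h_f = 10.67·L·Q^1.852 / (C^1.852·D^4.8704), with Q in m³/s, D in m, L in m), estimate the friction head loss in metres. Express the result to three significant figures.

h_f = 10.67·1120·0.0258^1.852 / (123^1.852·0.174^4.8704) = 9.205 m

h_f ≈ 9.21 m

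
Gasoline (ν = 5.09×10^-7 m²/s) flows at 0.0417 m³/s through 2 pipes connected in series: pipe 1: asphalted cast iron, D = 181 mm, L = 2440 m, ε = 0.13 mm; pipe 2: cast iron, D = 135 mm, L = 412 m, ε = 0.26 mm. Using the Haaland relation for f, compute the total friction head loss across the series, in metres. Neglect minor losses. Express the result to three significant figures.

Pipe 1: V = 1.621 m/s, Re = 5.76×10^5, ε/D = 7.18×10^-4, f = 0.01876, h_1 = f(L/D)V²/2g = 33.85 m
Pipe 2: V = 2.913 m/s, Re = 7.73×10^5, ε/D = 0.00193, f = 0.02345, h_2 = f(L/D)V²/2g = 30.96 m
Series → Q common, losses add: H = Σh = 64.80 m

H ≈ 64.8 m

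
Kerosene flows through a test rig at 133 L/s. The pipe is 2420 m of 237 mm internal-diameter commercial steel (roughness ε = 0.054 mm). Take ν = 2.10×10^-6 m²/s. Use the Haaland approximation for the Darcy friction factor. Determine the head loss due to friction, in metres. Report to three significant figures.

h_f ≈ 76.0 m

V = 4Q/(πD²) = 4·0.133/(π·0.237²) = 3.015 m/s
Re = VD/ν = 3.015·0.237/2.10×10^-6 = 3.40×10^5 → turbulent
ε/D = 0.054/237 = 2.28×10^-4
Haaland: f = 0.01607
h_f = f(L/D)V²/(2g) = 0.01607·(2420/0.237)·3.015²/(2·9.81) = 76.03 m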